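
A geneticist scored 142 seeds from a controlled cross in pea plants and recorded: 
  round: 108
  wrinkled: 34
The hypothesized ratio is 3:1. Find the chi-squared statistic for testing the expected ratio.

0.085

Under the 3:1 hypothesis (Σ ratio = 4, N = 142):
  round: 142 × 3/4 = 106.5
  wrinkled: 142 × 1/4 = 35.5
χ² = Σ (O − E)² / E
  round: (108 − 106.5)² / 106.5 = 0.0211
  wrinkled: (34 − 35.5)² / 35.5 = 0.0634
χ² = 0.0211 + 0.0634 = 0.0845 ≈ 0.085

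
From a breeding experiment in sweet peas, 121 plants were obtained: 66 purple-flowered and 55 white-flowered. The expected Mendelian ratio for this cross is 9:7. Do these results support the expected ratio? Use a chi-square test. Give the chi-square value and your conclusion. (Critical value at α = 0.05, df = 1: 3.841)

0.143; consistent

Total ratio parts = 16. Expected numbers out of 121:
  purple-flowered: 121 × 9/16 = 68.0625
  white-flowered: 121 × 7/16 = 52.9375
χ² = Σ (O − E)² / E
  purple-flowered: (66 − 68.0625)² / 68.0625 = 0.0625
  white-flowered: (55 − 52.9375)² / 52.9375 = 0.0804
χ² = 0.0625 + 0.0804 = 0.1429 ≈ 0.143
Degrees of freedom = 2 − 1 = 1; critical value at α = 0.05 is 3.841.
Since 0.143 < 3.841, we fail to reject the null hypothesis — the data are consistent with the 9:7 ratio.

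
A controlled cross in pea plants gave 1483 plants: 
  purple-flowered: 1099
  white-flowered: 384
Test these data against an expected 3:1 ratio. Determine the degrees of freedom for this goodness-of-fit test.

1

A goodness-of-fit test with 2 phenotype classes has df = 2 − 1 = 1.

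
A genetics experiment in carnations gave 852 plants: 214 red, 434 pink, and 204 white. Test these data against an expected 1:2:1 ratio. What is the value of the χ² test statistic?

Expected counts for N = 852 under a 1:2:1 ratio (total parts = 4):
  red: 852 × 1/4 = 213
  pink: 852 × 2/4 = 426
  white: 852 × 1/4 = 213
χ² = Σ (O − E)² / E
  red: (214 − 213)² / 213 = 0.0047
  pink: (434 − 426)² / 426 = 0.1502
  white: (204 − 213)² / 213 = 0.3803
χ² = 0.0047 + 0.1502 + 0.3803 = 0.5352 ≈ 0.535

0.535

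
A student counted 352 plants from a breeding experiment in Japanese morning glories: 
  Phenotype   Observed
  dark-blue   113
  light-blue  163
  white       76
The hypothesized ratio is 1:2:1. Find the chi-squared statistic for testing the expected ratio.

Total ratio parts = 4. Expected numbers out of 352:
  dark-blue: 352 × 1/4 = 88
  light-blue: 352 × 2/4 = 176
  white: 352 × 1/4 = 88
χ² = Σ (O − E)² / E
  dark-blue: (113 − 88)² / 88 = 7.1023
  light-blue: (163 − 176)² / 176 = 0.9602
  white: (76 − 88)² / 88 = 1.6364
χ² = 7.1023 + 0.9602 + 1.6364 = 9.6989 ≈ 9.699

9.699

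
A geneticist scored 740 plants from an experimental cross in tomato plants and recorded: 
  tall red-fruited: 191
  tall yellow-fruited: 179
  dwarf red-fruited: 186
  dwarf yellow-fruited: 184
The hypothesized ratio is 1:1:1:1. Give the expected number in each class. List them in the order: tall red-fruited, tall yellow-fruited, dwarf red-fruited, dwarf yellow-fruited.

Total ratio parts = 4. Expected numbers out of 740:
  tall red-fruited: 740 × 1/4 = 185
  tall yellow-fruited: 740 × 1/4 = 185
  dwarf red-fruited: 740 × 1/4 = 185
  dwarf yellow-fruited: 740 × 1/4 = 185

185, 185, 185, 185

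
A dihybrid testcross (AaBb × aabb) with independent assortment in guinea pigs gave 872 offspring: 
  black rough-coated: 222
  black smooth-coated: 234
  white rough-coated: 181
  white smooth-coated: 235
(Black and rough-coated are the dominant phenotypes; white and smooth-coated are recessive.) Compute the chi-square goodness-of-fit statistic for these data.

8.853

A dihybrid testcross with independent assortment gives a 1:1:1:1 ratio.
The 1:1:1:1 ratio has 4 parts, so with N = 872 the expected counts are:
  black rough-coated: 872 × 1/4 = 218
  black smooth-coated: 872 × 1/4 = 218
  white rough-coated: 872 × 1/4 = 218
  white smooth-coated: 872 × 1/4 = 218
χ² = Σ (O − E)² / E
  black rough-coated: (222 − 218)² / 218 = 0.0734
  black smooth-coated: (234 − 218)² / 218 = 1.1743
  white rough-coated: (181 − 218)² / 218 = 6.2798
  white smooth-coated: (235 − 218)² / 218 = 1.3257
χ² = 0.0734 + 1.1743 + 6.2798 + 1.3257 = 8.8532 ≈ 8.853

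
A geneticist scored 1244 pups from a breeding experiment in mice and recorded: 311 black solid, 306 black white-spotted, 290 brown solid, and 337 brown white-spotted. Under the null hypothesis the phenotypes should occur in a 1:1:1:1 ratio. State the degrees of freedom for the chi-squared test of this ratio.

A goodness-of-fit test with 4 phenotype classes has df = 4 − 1 = 3.

3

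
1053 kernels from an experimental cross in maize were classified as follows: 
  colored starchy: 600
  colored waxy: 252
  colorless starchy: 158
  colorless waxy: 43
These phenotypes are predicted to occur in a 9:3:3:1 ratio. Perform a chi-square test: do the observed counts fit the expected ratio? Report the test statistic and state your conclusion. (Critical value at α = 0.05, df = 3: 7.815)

30.963; not consistent

Expected counts for N = 1053 under a 9:3:3:1 ratio (total parts = 16):
  colored starchy: 1053 × 9/16 = 592.3125
  colored waxy: 1053 × 3/16 = 197.4375
  colorless starchy: 1053 × 3/16 = 197.4375
  colorless waxy: 1053 × 1/16 = 65.8125
χ² = Σ (O − E)² / E
  colored starchy: (600 − 592.3125)² / 592.3125 = 0.0998
  colored waxy: (252 − 197.4375)² / 197.4375 = 15.0785
  colorless starchy: (158 − 197.4375)² / 197.4375 = 7.8775
  colorless waxy: (43 − 65.8125)² / 65.8125 = 7.9075
χ² = 0.0998 + 15.0785 + 7.8775 + 7.9075 = 30.9633 ≈ 30.963
Degrees of freedom = 4 − 1 = 3; critical value at α = 0.05 is 7.815.
Since 30.963 > 7.815, we reject the null hypothesis — the data do not fit the 9:3:3:1 ratio.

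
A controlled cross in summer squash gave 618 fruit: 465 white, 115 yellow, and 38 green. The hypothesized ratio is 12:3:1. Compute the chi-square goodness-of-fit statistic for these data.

Total ratio parts = 16. Expected numbers out of 618:
  white: 618 × 12/16 = 463.5
  yellow: 618 × 3/16 = 115.875
  green: 618 × 1/16 = 38.625
χ² = Σ (O − E)² / E
  white: (465 − 463.5)² / 463.5 = 0.0049
  yellow: (115 − 115.875)² / 115.875 = 0.0066
  green: (38 − 38.625)² / 38.625 = 0.0101
χ² = 0.0049 + 0.0066 + 0.0101 = 0.0216 ≈ 0.022

0.022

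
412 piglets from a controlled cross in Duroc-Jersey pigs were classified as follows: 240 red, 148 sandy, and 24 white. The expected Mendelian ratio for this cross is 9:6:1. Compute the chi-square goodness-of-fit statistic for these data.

The 9:6:1 ratio has 16 parts, so with N = 412 the expected counts are:
  red: 412 × 9/16 = 231.75
  sandy: 412 × 6/16 = 154.5
  white: 412 × 1/16 = 25.75
χ² = Σ (O − E)² / E
  red: (240 − 231.75)² / 231.75 = 0.2937
  sandy: (148 − 154.5)² / 154.5 = 0.2735
  white: (24 − 25.75)² / 25.75 = 0.1189
χ² = 0.2937 + 0.2735 + 0.1189 = 0.6861 ≈ 0.686

0.686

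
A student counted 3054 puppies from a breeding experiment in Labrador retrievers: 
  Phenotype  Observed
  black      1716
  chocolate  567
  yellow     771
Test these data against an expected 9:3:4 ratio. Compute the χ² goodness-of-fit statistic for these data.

0.131

The 9:3:4 ratio has 16 parts, so with N = 3054 the expected counts are:
  black: 3054 × 9/16 = 1717.875
  chocolate: 3054 × 3/16 = 572.625
  yellow: 3054 × 4/16 = 763.5
χ² = Σ (O − E)² / E
  black: (1716 − 1717.875)² / 1717.875 = 0.0020
  chocolate: (567 − 572.625)² / 572.625 = 0.0553
  yellow: (771 − 763.5)² / 763.5 = 0.0737
χ² = 0.0020 + 0.0553 + 0.0737 = 0.131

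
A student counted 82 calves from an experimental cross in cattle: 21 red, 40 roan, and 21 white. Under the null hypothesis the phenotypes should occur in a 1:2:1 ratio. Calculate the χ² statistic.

Under the 1:2:1 hypothesis (Σ ratio = 4, N = 82):
  red: 82 × 1/4 = 20.5
  roan: 82 × 2/4 = 41
  white: 82 × 1/4 = 20.5
χ² = Σ (O − E)² / E
  red: (21 − 20.5)² / 20.5 = 0.0122
  roan: (40 − 41)² / 41 = 0.0244
  white: (21 − 20.5)² / 20.5 = 0.0122
χ² = 0.0122 + 0.0244 + 0.0122 = 0.0488 ≈ 0.049

0.049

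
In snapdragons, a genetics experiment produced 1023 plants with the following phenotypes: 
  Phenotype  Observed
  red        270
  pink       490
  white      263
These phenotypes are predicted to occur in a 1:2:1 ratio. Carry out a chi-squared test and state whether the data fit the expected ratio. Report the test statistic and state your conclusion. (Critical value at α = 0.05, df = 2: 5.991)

1.903; consistent

Expected counts for N = 1023 under a 1:2:1 ratio (total parts = 4):
  red: 1023 × 1/4 = 255.75
  pink: 1023 × 2/4 = 511.5
  white: 1023 × 1/4 = 255.75
χ² = Σ (O − E)² / E
  red: (270 − 255.75)² / 255.75 = 0.7940
  pink: (490 − 511.5)² / 511.5 = 0.9037
  white: (263 − 255.75)² / 255.75 = 0.2055
χ² = 0.7940 + 0.9037 + 0.2055 = 1.9032 ≈ 1.903
Degrees of freedom = 3 − 1 = 2; critical value at α = 0.05 is 5.991.
Since 1.903 < 5.991, we fail to reject the null hypothesis — the data are consistent with the 1:2:1 ratio.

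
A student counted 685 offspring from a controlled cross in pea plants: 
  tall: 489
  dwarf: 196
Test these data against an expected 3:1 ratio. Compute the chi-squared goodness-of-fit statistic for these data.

Under the 3:1 hypothesis (Σ ratio = 4, N = 685):
  tall: 685 × 3/4 = 513.75
  dwarf: 685 × 1/4 = 171.25
χ² = Σ (O − E)² / E
  tall: (489 − 513.75)² / 513.75 = 1.1923
  dwarf: (196 − 171.25)² / 171.25 = 3.5770
χ² = 1.1923 + 3.5770 = 4.7693 ≈ 4.769

4.769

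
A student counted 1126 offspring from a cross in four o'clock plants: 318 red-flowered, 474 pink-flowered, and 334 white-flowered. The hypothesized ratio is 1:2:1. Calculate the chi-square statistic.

Under the 1:2:1 hypothesis (Σ ratio = 4, N = 1126):
  red-flowered: 1126 × 1/4 = 281.5
  pink-flowered: 1126 × 2/4 = 563
  white-flowered: 1126 × 1/4 = 281.5
χ² = Σ (O − E)² / E
  red-flowered: (318 − 281.5)² / 281.5 = 4.7327
  pink-flowered: (474 − 563)² / 563 = 14.0693
  white-flowered: (334 − 281.5)² / 281.5 = 9.7913
χ² = 4.7327 + 14.0693 + 9.7913 = 28.5933 ≈ 28.593

28.593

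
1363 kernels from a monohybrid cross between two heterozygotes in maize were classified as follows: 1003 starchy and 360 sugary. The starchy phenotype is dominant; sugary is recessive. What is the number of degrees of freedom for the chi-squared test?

For a monohybrid cross between heterozygotes with complete dominance, the expected phenotypic ratio is 3:1.
A goodness-of-fit test with 2 phenotype classes has df = 2 − 1 = 1.

1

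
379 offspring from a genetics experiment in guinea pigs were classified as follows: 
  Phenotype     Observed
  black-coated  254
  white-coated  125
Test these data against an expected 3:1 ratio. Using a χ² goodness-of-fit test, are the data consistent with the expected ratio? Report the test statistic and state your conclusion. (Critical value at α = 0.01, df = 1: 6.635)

12.877; not consistent

Under the 3:1 hypothesis (Σ ratio = 4, N = 379):
  black-coated: 379 × 3/4 = 284.25
  white-coated: 379 × 1/4 = 94.75
χ² = Σ (O − E)² / E
  black-coated: (254 − 284.25)² / 284.25 = 3.2192
  white-coated: (125 − 94.75)² / 94.75 = 9.6577
χ² = 3.2192 + 9.6577 = 12.8769 ≈ 12.877
Degrees of freedom = 2 − 1 = 1; critical value at α = 0.01 is 6.635.
Since 12.877 > 6.635, we reject the null hypothesis — the data do not fit the 3:1 ratio.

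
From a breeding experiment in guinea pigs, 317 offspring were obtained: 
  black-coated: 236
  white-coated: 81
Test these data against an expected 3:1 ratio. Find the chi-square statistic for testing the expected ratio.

0.052

The 3:1 ratio has 4 parts, so with N = 317 the expected counts are:
  black-coated: 317 × 3/4 = 237.75
  white-coated: 317 × 1/4 = 79.25
χ² = Σ (O − E)² / E
  black-coated: (236 − 237.75)² / 237.75 = 0.0129
  white-coated: (81 − 79.25)² / 79.25 = 0.0386
χ² = 0.0129 + 0.0386 = 0.0515 ≈ 0.052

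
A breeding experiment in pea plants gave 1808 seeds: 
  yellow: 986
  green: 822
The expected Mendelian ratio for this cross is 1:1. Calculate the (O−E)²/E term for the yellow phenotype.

7.438

The 1:1 ratio has 2 parts, so with N = 1808 the expected counts are:
  yellow: 1808 × 1/2 = 904
  green: 1808 × 1/2 = 904
Contribution of yellow: (986 − 904)² / 904 = 7.4381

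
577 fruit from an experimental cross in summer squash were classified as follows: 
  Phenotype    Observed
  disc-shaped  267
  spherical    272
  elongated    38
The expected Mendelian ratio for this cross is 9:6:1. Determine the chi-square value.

24.613

Expected counts for N = 577 under a 9:6:1 ratio (total parts = 16):
  disc-shaped: 577 × 9/16 = 324.5625
  spherical: 577 × 6/16 = 216.375
  elongated: 577 × 1/16 = 36.0625
χ² = Σ (O − E)² / E
  disc-shaped: (267 − 324.5625)² / 324.5625 = 10.2089
  spherical: (272 − 216.375)² / 216.375 = 14.2999
  elongated: (38 − 36.0625)² / 36.0625 = 0.1041
χ² = 10.2089 + 14.2999 + 0.1041 = 24.6129 ≈ 24.613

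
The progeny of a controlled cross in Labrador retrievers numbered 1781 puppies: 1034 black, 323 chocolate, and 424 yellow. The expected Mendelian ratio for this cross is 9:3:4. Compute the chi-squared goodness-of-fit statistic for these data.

2.407

The 9:3:4 ratio has 16 parts, so with N = 1781 the expected counts are:
  black: 1781 × 9/16 = 1001.8125
  chocolate: 1781 × 3/16 = 333.9375
  yellow: 1781 × 4/16 = 445.25
χ² = Σ (O − E)² / E
  black: (1034 − 1001.8125)² / 1001.8125 = 1.0342
  chocolate: (323 − 333.9375)² / 333.9375 = 0.3582
  yellow: (424 − 445.25)² / 445.25 = 1.0142
χ² = 1.0342 + 0.3582 + 1.0142 = 2.4066 ≈ 2.407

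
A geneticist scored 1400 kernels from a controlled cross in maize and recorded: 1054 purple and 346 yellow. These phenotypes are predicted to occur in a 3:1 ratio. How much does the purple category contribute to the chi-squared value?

0.015

Under the 3:1 hypothesis (Σ ratio = 4, N = 1400):
  purple: 1400 × 3/4 = 1050
  yellow: 1400 × 1/4 = 350
Contribution of purple: (1054 − 1050)² / 1050 = 0.0152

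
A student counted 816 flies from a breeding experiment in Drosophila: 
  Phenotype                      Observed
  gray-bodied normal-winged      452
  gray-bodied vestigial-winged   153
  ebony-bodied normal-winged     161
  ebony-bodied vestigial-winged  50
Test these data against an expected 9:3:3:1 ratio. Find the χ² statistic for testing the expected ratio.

0.545

The 9:3:3:1 ratio has 16 parts, so with N = 816 the expected counts are:
  gray-bodied normal-winged: 816 × 9/16 = 459
  gray-bodied vestigial-winged: 816 × 3/16 = 153
  ebony-bodied normal-winged: 816 × 3/16 = 153
  ebony-bodied vestigial-winged: 816 × 1/16 = 51
χ² = Σ (O − E)² / E
  gray-bodied normal-winged: (452 − 459)² / 459 = 0.1068
  gray-bodied vestigial-winged: (153 − 153)² / 153 = 0.0000
  ebony-bodied normal-winged: (161 − 153)² / 153 = 0.4183
  ebony-bodied vestigial-winged: (50 − 51)² / 51 = 0.0196
χ² = 0.1068 + 0.0000 + 0.4183 + 0.0196 = 0.5447 ≈ 0.545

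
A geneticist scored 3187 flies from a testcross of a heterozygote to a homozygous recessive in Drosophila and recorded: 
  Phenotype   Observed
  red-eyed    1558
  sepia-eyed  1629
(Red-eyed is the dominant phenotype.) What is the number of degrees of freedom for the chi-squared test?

1

A testcross of a heterozygote (Aa × aa) gives a 1:1 phenotypic ratio.
A goodness-of-fit test with 2 phenotype classes has df = 2 − 1 = 1.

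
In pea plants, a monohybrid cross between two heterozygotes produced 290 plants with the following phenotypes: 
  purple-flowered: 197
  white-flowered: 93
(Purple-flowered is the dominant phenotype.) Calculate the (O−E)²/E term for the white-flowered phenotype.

5.797

For a monohybrid cross between heterozygotes with complete dominance, the expected phenotypic ratio is 3:1.
Expected counts for N = 290 under a 3:1 ratio (total parts = 4):
  purple-flowered: 290 × 3/4 = 217.5
  white-flowered: 290 × 1/4 = 72.5
Contribution of white-flowered: (93 − 72.5)² / 72.5 = 5.7966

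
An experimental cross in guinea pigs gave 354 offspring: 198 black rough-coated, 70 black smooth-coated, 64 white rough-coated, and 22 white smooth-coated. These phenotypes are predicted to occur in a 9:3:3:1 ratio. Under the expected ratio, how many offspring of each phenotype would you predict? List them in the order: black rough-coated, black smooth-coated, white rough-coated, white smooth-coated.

199.125, 66.375, 66.375, 22.125

Expected counts for N = 354 under a 9:3:3:1 ratio (total parts = 16):
  black rough-coated: 354 × 9/16 = 199.125
  black smooth-coated: 354 × 3/16 = 66.375
  white rough-coated: 354 × 3/16 = 66.375
  white smooth-coated: 354 × 1/16 = 22.125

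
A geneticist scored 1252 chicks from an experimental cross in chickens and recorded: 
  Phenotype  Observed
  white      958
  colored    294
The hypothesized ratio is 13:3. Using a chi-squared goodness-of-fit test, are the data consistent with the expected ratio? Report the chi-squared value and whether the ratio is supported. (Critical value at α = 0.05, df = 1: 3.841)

18.406; not consistent

The 13:3 ratio has 16 parts, so with N = 1252 the expected counts are:
  white: 1252 × 13/16 = 1017.25
  colored: 1252 × 3/16 = 234.75
χ² = Σ (O − E)² / E
  white: (958 − 1017.25)² / 1017.25 = 3.4510
  colored: (294 − 234.75)² / 234.75 = 14.9545
χ² = 3.4510 + 14.9545 = 18.4055 ≈ 18.406
Degrees of freedom = 2 − 1 = 1; critical value at α = 0.05 is 3.841.
Since 18.406 > 3.841, we reject the null hypothesis — the data do not fit the 13:3 ratio.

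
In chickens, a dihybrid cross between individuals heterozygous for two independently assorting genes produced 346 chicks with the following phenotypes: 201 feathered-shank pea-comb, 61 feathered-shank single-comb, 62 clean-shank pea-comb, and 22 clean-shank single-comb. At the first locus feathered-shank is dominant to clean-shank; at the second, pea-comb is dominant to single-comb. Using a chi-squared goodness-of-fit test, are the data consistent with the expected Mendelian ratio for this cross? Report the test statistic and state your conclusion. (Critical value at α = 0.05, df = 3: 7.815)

0.574; consistent

A dihybrid F₂ with independent assortment and complete dominance at both loci gives a 9:3:3:1 phenotypic ratio.
The 9:3:3:1 ratio has 16 parts, so with N = 346 the expected counts are:
  feathered-shank pea-comb: 346 × 9/16 = 194.625
  feathered-shank single-comb: 346 × 3/16 = 64.875
  clean-shank pea-comb: 346 × 3/16 = 64.875
  clean-shank single-comb: 346 × 1/16 = 21.625
χ² = Σ (O − E)² / E
  feathered-shank pea-comb: (201 − 194.625)² / 194.625 = 0.2088
  feathered-shank single-comb: (61 − 64.875)² / 64.875 = 0.2315
  clean-shank pea-comb: (62 − 64.875)² / 64.875 = 0.1274
  clean-shank single-comb: (22 − 21.625)² / 21.625 = 0.0065
χ² = 0.2088 + 0.2315 + 0.1274 + 0.0065 = 0.5742 ≈ 0.574
Degrees of freedom = 4 − 1 = 3; critical value at α = 0.05 is 7.815.
Since 0.574 < 7.815, we fail to reject the null hypothesis — the data are consistent with the 9:3:3:1 ratio.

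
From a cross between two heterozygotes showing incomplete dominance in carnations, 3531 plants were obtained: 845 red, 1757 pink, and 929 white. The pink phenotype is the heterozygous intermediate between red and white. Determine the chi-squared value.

With incomplete dominance, a heterozygote × heterozygote cross gives a 1:2:1 phenotypic ratio.
Total ratio parts = 4. Expected numbers out of 3531:
  red: 3531 × 1/4 = 882.75
  pink: 3531 × 2/4 = 1765.5
  white: 3531 × 1/4 = 882.75
χ² = Σ (O − E)² / E
  red: (845 − 882.75)² / 882.75 = 1.6143
  pink: (1757 − 1765.5)² / 1765.5 = 0.0409
  white: (929 − 882.75)² / 882.75 = 2.4232
χ² = 1.6143 + 0.0409 + 2.4232 = 4.0784 ≈ 4.078

4.078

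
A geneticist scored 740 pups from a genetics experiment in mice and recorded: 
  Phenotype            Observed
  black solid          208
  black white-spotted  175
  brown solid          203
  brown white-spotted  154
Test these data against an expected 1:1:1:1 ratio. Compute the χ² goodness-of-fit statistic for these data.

The 1:1:1:1 ratio has 4 parts, so with N = 740 the expected counts are:
  black solid: 740 × 1/4 = 185
  black white-spotted: 740 × 1/4 = 185
  brown solid: 740 × 1/4 = 185
  brown white-spotted: 740 × 1/4 = 185
χ² = Σ (O − E)² / E
  black solid: (208 − 185)² / 185 = 2.8595
  black white-spotted: (175 − 185)² / 185 = 0.5405
  brown solid: (203 − 185)² / 185 = 1.7514
  brown white-spotted: (154 − 185)² / 185 = 5.1946
χ² = 2.8595 + 0.5405 + 1.7514 + 5.1946 = 10.346

10.346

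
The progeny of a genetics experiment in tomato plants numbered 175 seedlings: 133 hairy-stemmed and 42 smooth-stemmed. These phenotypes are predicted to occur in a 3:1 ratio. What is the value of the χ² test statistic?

0.093

Expected counts for N = 175 under a 3:1 ratio (total parts = 4):
  hairy-stemmed: 175 × 3/4 = 131.25
  smooth-stemmed: 175 × 1/4 = 43.75
χ² = Σ (O − E)² / E
  hairy-stemmed: (133 − 131.25)² / 131.25 = 0.0233
  smooth-stemmed: (42 − 43.75)² / 43.75 = 0.0700
χ² = 0.0233 + 0.0700 = 0.0933 ≈ 0.093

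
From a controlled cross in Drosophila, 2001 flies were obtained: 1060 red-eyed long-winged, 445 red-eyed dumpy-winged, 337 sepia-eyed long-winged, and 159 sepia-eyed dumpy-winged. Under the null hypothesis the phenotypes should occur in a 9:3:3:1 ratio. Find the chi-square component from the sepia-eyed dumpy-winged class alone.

9.209

Expected counts for N = 2001 under a 9:3:3:1 ratio (total parts = 16):
  red-eyed long-winged: 2001 × 9/16 = 1125.5625
  red-eyed dumpy-winged: 2001 × 3/16 = 375.1875
  sepia-eyed long-winged: 2001 × 3/16 = 375.1875
  sepia-eyed dumpy-winged: 2001 × 1/16 = 125.0625
Contribution of sepia-eyed dumpy-winged: (159 − 125.0625)² / 125.0625 = 9.2094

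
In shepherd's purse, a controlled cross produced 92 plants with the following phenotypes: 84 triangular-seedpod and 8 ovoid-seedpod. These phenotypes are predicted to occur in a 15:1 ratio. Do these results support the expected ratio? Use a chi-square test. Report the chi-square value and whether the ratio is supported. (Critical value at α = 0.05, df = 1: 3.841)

0.939; consistent

Total ratio parts = 16. Expected numbers out of 92:
  triangular-seedpod: 92 × 15/16 = 86.25
  ovoid-seedpod: 92 × 1/16 = 5.75
χ² = Σ (O − E)² / E
  triangular-seedpod: (84 − 86.25)² / 86.25 = 0.0587
  ovoid-seedpod: (8 − 5.75)² / 5.75 = 0.8804
χ² = 0.0587 + 0.8804 = 0.9391 ≈ 0.939
Degrees of freedom = 2 − 1 = 1; critical value at α = 0.05 is 3.841.
Since 0.939 < 3.841, we fail to reject the null hypothesis — the data are consistent with the 15:1 ratio.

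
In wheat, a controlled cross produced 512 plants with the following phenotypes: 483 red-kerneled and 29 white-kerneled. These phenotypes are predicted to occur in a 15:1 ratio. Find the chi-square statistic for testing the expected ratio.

0.300

The 15:1 ratio has 16 parts, so with N = 512 the expected counts are:
  red-kerneled: 512 × 15/16 = 480
  white-kerneled: 512 × 1/16 = 32
χ² = Σ (O − E)² / E
  red-kerneled: (483 − 480)² / 480 = 0.0187
  white-kerneled: (29 − 32)² / 32 = 0.2812
χ² = 0.0187 + 0.2812 = 0.2999 ≈ 0.300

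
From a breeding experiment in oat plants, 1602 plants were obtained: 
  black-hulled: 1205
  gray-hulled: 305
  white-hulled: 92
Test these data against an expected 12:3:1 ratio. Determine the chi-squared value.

Expected counts for N = 1602 under a 12:3:1 ratio (total parts = 16):
  black-hulled: 1602 × 12/16 = 1201.5
  gray-hulled: 1602 × 3/16 = 300.375
  white-hulled: 1602 × 1/16 = 100.125
χ² = Σ (O − E)² / E
  black-hulled: (1205 − 1201.5)² / 1201.5 = 0.0102
  gray-hulled: (305 − 300.375)² / 300.375 = 0.0712
  white-hulled: (92 − 100.125)² / 100.125 = 0.6593
χ² = 0.0102 + 0.0712 + 0.6593 = 0.7407 ≈ 0.741

0.741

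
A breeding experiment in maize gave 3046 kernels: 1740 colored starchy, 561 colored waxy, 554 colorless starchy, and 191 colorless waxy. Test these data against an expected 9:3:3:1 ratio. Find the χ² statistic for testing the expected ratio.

1.109

Expected counts for N = 3046 under a 9:3:3:1 ratio (total parts = 16):
  colored starchy: 3046 × 9/16 = 1713.375
  colored waxy: 3046 × 3/16 = 571.125
  colorless starchy: 3046 × 3/16 = 571.125
  colorless waxy: 3046 × 1/16 = 190.375
χ² = Σ (O − E)² / E
  colored starchy: (1740 − 1713.375)² / 1713.375 = 0.4137
  colored waxy: (561 − 571.125)² / 571.125 = 0.1795
  colorless starchy: (554 − 571.125)² / 571.125 = 0.5135
  colorless waxy: (191 − 190.375)² / 190.375 = 0.0021
χ² = 0.4137 + 0.1795 + 0.5135 + 0.0021 = 1.1088 ≈ 1.109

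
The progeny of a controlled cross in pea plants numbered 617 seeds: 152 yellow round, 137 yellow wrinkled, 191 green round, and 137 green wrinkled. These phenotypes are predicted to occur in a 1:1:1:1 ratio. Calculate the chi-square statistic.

Under the 1:1:1:1 hypothesis (Σ ratio = 4, N = 617):
  yellow round: 617 × 1/4 = 154.25
  yellow wrinkled: 617 × 1/4 = 154.25
  green round: 617 × 1/4 = 154.25
  green wrinkled: 617 × 1/4 = 154.25
χ² = Σ (O − E)² / E
  yellow round: (152 − 154.25)² / 154.25 = 0.0328
  yellow wrinkled: (137 − 154.25)² / 154.25 = 1.9291
  green round: (191 − 154.25)² / 154.25 = 8.7557
  green wrinkled: (137 − 154.25)² / 154.25 = 1.9291
χ² = 0.0328 + 1.9291 + 8.7557 + 1.9291 = 12.6467 ≈ 12.647

12.647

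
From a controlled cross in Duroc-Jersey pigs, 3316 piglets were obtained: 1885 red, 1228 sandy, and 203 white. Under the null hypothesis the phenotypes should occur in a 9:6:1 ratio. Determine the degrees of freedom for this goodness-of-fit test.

2

A goodness-of-fit test with 3 phenotype classes has df = 3 − 1 = 2.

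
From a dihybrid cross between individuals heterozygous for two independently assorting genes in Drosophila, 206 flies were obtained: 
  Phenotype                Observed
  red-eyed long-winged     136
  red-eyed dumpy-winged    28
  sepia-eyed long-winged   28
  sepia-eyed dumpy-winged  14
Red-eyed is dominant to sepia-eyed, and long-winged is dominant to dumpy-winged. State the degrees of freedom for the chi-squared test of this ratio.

3

A dihybrid F₂ with independent assortment and complete dominance at both loci gives a 9:3:3:1 phenotypic ratio.
A goodness-of-fit test with 4 phenotype classes has df = 4 − 1 = 3.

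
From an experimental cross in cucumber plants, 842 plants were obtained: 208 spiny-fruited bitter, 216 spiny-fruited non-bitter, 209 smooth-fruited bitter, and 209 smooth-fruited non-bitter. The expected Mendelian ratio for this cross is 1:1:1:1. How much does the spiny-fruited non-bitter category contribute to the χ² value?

Under the 1:1:1:1 hypothesis (Σ ratio = 4, N = 842):
  spiny-fruited bitter: 842 × 1/4 = 210.5
  spiny-fruited non-bitter: 842 × 1/4 = 210.5
  smooth-fruited bitter: 842 × 1/4 = 210.5
  smooth-fruited non-bitter: 842 × 1/4 = 210.5
Contribution of spiny-fruited non-bitter: (216 − 210.5)² / 210.5 = 0.1437

0.144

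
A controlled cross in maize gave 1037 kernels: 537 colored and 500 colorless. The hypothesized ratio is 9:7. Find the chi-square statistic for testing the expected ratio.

Under the 9:7 hypothesis (Σ ratio = 16, N = 1037):
  colored: 1037 × 9/16 = 583.3125
  colorless: 1037 × 7/16 = 453.6875
χ² = Σ (O − E)² / E
  colored: (537 − 583.3125)² / 583.3125 = 3.6770
  colorless: (500 − 453.6875)² / 453.6875 = 4.7276
χ² = 3.6770 + 4.7276 = 8.4046 ≈ 8.405

8.405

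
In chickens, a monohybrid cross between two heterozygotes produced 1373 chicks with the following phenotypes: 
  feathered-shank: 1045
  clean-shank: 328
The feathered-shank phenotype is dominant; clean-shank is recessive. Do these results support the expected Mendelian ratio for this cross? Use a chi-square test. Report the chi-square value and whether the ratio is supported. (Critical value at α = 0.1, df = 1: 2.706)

For a monohybrid cross between heterozygotes with complete dominance, the expected phenotypic ratio is 3:1.
Expected counts for N = 1373 under a 3:1 ratio (total parts = 4):
  feathered-shank: 1373 × 3/4 = 1029.75
  clean-shank: 1373 × 1/4 = 343.25
χ² = Σ (O − E)² / E
  feathered-shank: (1045 − 1029.75)² / 1029.75 = 0.2258
  clean-shank: (328 − 343.25)² / 343.25 = 0.6775
χ² = 0.2258 + 0.6775 = 0.9033 ≈ 0.903
Degrees of freedom = 2 − 1 = 1; critical value at α = 0.1 is 2.706.
Since 0.903 < 2.706, we fail to reject the null hypothesis — the data are consistent with the 3:1 ratio.

0.903; consistent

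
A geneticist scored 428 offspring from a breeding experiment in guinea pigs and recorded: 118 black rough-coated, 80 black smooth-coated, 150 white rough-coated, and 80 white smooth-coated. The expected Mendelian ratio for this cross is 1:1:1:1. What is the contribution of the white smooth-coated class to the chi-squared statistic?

6.813

Total ratio parts = 4. Expected numbers out of 428:
  black rough-coated: 428 × 1/4 = 107
  black smooth-coated: 428 × 1/4 = 107
  white rough-coated: 428 × 1/4 = 107
  white smooth-coated: 428 × 1/4 = 107
Contribution of white smooth-coated: (80 − 107)² / 107 = 6.8131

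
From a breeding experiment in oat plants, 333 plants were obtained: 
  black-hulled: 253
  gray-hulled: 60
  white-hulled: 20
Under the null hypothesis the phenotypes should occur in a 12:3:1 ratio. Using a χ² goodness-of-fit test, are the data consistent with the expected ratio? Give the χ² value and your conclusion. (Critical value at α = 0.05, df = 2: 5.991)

0.169; consistent

The 12:3:1 ratio has 16 parts, so with N = 333 the expected counts are:
  black-hulled: 333 × 12/16 = 249.75
  gray-hulled: 333 × 3/16 = 62.4375
  white-hulled: 333 × 1/16 = 20.8125
χ² = Σ (O − E)² / E
  black-hulled: (253 − 249.75)² / 249.75 = 0.0423
  gray-hulled: (60 − 62.4375)² / 62.4375 = 0.0952
  white-hulled: (20 − 20.8125)² / 20.8125 = 0.0317
χ² = 0.0423 + 0.0952 + 0.0317 = 0.1692 ≈ 0.169
Degrees of freedom = 3 − 1 = 2; critical value at α = 0.05 is 5.991.
Since 0.169 < 5.991, we fail to reject the null hypothesis — the data are consistent with the 12:3:1 ratio.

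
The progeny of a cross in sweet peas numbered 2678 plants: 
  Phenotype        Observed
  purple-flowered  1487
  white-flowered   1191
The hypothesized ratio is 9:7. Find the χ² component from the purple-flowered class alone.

Total ratio parts = 16. Expected numbers out of 2678:
  purple-flowered: 2678 × 9/16 = 1506.375
  white-flowered: 2678 × 7/16 = 1171.625
Contribution of purple-flowered: (1487 − 1506.375)² / 1506.375 = 0.2492

0.249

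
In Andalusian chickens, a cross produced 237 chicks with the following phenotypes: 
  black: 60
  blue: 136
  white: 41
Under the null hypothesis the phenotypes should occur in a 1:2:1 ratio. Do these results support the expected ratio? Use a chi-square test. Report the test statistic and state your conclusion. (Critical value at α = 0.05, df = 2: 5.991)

The 1:2:1 ratio has 4 parts, so with N = 237 the expected counts are:
  black: 237 × 1/4 = 59.25
  blue: 237 × 2/4 = 118.5
  white: 237 × 1/4 = 59.25
χ² = Σ (O − E)² / E
  black: (60 − 59.25)² / 59.25 = 0.0095
  blue: (136 − 118.5)² / 118.5 = 2.5844
  white: (41 − 59.25)² / 59.25 = 5.6213
χ² = 0.0095 + 2.5844 + 5.6213 = 8.2152 ≈ 8.215
Degrees of freedom = 3 − 1 = 2; critical value at α = 0.05 is 5.991.
Since 8.215 > 5.991, we reject the null hypothesis — the data do not fit the 1:2:1 ratio.

8.215; not consistent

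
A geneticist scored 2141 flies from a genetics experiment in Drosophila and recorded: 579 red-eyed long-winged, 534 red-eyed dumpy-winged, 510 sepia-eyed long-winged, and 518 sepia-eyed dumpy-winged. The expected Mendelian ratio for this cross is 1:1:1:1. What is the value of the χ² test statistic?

The 1:1:1:1 ratio has 4 parts, so with N = 2141 the expected counts are:
  red-eyed long-winged: 2141 × 1/4 = 535.25
  red-eyed dumpy-winged: 2141 × 1/4 = 535.25
  sepia-eyed long-winged: 2141 × 1/4 = 535.25
  sepia-eyed dumpy-winged: 2141 × 1/4 = 535.25
χ² = Σ (O − E)² / E
  red-eyed long-winged: (579 − 535.25)² / 535.25 = 3.5760
  red-eyed dumpy-winged: (534 − 535.25)² / 535.25 = 0.0029
  sepia-eyed long-winged: (510 − 535.25)² / 535.25 = 1.1911
  sepia-eyed dumpy-winged: (518 − 535.25)² / 535.25 = 0.5559
χ² = 3.5760 + 0.0029 + 1.1911 + 0.5559 = 5.3259 ≈ 5.326

5.326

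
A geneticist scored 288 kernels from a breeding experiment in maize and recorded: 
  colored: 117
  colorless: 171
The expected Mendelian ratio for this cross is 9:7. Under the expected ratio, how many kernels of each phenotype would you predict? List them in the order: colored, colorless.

Expected counts for N = 288 under a 9:7 ratio (total parts = 16):
  colored: 288 × 9/16 = 162
  colorless: 288 × 7/16 = 126

162, 126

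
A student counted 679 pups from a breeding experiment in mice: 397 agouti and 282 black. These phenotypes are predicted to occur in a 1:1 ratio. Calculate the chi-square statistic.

Under the 1:1 hypothesis (Σ ratio = 2, N = 679):
  agouti: 679 × 1/2 = 339.5
  black: 679 × 1/2 = 339.5
χ² = Σ (O − E)² / E
  agouti: (397 − 339.5)² / 339.5 = 9.7386
  black: (282 − 339.5)² / 339.5 = 9.7386
χ² = 9.7386 + 9.7386 = 19.4772 ≈ 19.477

19.477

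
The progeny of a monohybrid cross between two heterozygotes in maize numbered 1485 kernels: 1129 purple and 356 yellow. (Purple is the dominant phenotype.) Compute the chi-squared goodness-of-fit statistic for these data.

For a monohybrid cross between heterozygotes with complete dominance, the expected phenotypic ratio is 3:1.
The 3:1 ratio has 4 parts, so with N = 1485 the expected counts are:
  purple: 1485 × 3/4 = 1113.75
  yellow: 1485 × 1/4 = 371.25
χ² = Σ (O − E)² / E
  purple: (1129 − 1113.75)² / 1113.75 = 0.2088
  yellow: (356 − 371.25)² / 371.25 = 0.6264
χ² = 0.2088 + 0.6264 = 0.8352 ≈ 0.835

0.835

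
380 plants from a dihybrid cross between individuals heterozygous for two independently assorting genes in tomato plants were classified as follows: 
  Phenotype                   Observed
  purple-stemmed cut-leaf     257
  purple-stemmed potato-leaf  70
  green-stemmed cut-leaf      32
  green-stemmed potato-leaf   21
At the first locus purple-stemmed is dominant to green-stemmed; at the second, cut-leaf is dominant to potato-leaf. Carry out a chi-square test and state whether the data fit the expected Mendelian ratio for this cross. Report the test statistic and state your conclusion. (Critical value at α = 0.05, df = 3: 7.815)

30.713; not consistent

A dihybrid F₂ with independent assortment and complete dominance at both loci gives a 9:3:3:1 phenotypic ratio.
Expected counts for N = 380 under a 9:3:3:1 ratio (total parts = 16):
  purple-stemmed cut-leaf: 380 × 9/16 = 213.75
  purple-stemmed potato-leaf: 380 × 3/16 = 71.25
  green-stemmed cut-leaf: 380 × 3/16 = 71.25
  green-stemmed potato-leaf: 380 × 1/16 = 23.75
χ² = Σ (O − E)² / E
  purple-stemmed cut-leaf: (257 − 213.75)² / 213.75 = 8.7512
  purple-stemmed potato-leaf: (70 − 71.25)² / 71.25 = 0.0219
  green-stemmed cut-leaf: (32 − 71.25)² / 71.25 = 21.6219
  green-stemmed potato-leaf: (21 − 23.75)² / 23.75 = 0.3184
χ² = 8.7512 + 0.0219 + 21.6219 + 0.3184 = 30.7134 ≈ 30.713
Degrees of freedom = 4 − 1 = 3; critical value at α = 0.05 is 7.815.
Since 30.713 > 7.815, we reject the null hypothesis — the data do not fit the 9:3:3:1 ratio.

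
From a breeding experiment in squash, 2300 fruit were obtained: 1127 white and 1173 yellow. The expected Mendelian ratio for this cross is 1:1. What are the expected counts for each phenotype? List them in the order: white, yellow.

1150, 1150

Under the 1:1 hypothesis (Σ ratio = 2, N = 2300):
  white: 2300 × 1/2 = 1150
  yellow: 2300 × 1/2 = 1150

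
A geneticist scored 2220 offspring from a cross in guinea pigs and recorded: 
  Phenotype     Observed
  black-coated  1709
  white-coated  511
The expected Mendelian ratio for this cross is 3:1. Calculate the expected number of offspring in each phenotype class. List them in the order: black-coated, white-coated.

1665, 555

Expected counts for N = 2220 under a 3:1 ratio (total parts = 4):
  black-coated: 2220 × 3/4 = 1665
  white-coated: 2220 × 1/4 = 555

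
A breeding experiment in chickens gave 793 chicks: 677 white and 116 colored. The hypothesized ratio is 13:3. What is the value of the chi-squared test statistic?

Total ratio parts = 16. Expected numbers out of 793:
  white: 793 × 13/16 = 644.3125
  colored: 793 × 3/16 = 148.6875
χ² = Σ (O − E)² / E
  white: (677 − 644.3125)² / 644.3125 = 1.6583
  colored: (116 − 148.6875)² / 148.6875 = 7.1860
χ² = 1.6583 + 7.1860 = 8.8443 ≈ 8.844

8.844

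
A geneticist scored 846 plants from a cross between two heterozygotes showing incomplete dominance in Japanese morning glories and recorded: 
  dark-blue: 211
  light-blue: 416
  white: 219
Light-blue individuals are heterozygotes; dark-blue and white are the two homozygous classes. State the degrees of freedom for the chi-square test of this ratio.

2

With incomplete dominance, a heterozygote × heterozygote cross gives a 1:2:1 phenotypic ratio.
A goodness-of-fit test with 3 phenotype classes has df = 3 − 1 = 2.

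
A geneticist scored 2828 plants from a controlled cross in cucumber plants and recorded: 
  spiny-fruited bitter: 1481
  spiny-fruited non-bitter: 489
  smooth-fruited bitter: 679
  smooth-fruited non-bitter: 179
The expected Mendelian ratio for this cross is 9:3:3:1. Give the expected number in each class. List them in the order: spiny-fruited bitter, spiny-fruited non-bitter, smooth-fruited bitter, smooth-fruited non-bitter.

Total ratio parts = 16. Expected numbers out of 2828:
  spiny-fruited bitter: 2828 × 9/16 = 1590.75
  spiny-fruited non-bitter: 2828 × 3/16 = 530.25
  smooth-fruited bitter: 2828 × 3/16 = 530.25
  smooth-fruited non-bitter: 2828 × 1/16 = 176.75

1590.75, 530.25, 530.25, 176.75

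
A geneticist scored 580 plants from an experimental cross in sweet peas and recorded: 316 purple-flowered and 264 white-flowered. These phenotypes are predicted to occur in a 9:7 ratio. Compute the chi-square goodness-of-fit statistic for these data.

0.736

Expected counts for N = 580 under a 9:7 ratio (total parts = 16):
  purple-flowered: 580 × 9/16 = 326.25
  white-flowered: 580 × 7/16 = 253.75
χ² = Σ (O − E)² / E
  purple-flowered: (316 − 326.25)² / 326.25 = 0.3220
  white-flowered: (264 − 253.75)² / 253.75 = 0.4140
χ² = 0.3220 + 0.4140 = 0.736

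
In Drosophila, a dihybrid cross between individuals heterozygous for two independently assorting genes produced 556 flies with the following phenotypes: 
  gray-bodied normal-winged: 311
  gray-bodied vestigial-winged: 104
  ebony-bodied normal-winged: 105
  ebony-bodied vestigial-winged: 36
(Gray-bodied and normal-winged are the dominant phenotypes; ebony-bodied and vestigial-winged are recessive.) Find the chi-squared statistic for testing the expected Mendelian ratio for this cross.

0.061

A dihybrid F₂ with independent assortment and complete dominance at both loci gives a 9:3:3:1 phenotypic ratio.
Under the 9:3:3:1 hypothesis (Σ ratio = 16, N = 556):
  gray-bodied normal-winged: 556 × 9/16 = 312.75
  gray-bodied vestigial-winged: 556 × 3/16 = 104.25
  ebony-bodied normal-winged: 556 × 3/16 = 104.25
  ebony-bodied vestigial-winged: 556 × 1/16 = 34.75
χ² = Σ (O − E)² / E
  gray-bodied normal-winged: (311 − 312.75)² / 312.75 = 0.0098
  gray-bodied vestigial-winged: (104 − 104.25)² / 104.25 = 0.0006
  ebony-bodied normal-winged: (105 − 104.25)² / 104.25 = 0.0054
  ebony-bodied vestigial-winged: (36 − 34.75)² / 34.75 = 0.0450
χ² = 0.0098 + 0.0006 + 0.0054 + 0.0450 = 0.0608 ≈ 0.061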